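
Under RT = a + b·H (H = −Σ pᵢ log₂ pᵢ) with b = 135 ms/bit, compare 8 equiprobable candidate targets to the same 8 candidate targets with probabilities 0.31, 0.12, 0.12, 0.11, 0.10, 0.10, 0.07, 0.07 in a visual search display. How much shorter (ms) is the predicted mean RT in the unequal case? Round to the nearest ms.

26 ms

Equiprobable entropy H₀ = log₂ 8 = 3.0000 bits.
Skewed entropy H = −Σ pᵢ log₂ pᵢ = 2.8097 bits.
ΔRT = b·(H₀ − H) = 135 × 0.1903 = 25.69 ms.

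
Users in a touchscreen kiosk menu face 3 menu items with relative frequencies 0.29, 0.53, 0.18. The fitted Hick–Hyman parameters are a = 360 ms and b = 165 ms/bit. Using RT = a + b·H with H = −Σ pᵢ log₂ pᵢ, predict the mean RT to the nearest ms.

599 ms

Entropy contributions −pᵢ log₂ pᵢ: 0.5179, 0.4854, 0.4453; sum H = 1.4487 bits.
RT = a + bH = 360 + 165·1.4487 = 599.03 ms.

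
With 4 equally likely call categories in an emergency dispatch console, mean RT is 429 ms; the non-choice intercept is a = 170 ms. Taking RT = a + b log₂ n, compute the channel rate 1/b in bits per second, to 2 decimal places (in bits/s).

b = (429 − 170)/log₂ 4 = 259/2 = 129.500 ms per bit = 0.12950 s/bit; the reciprocal is 7.722 bits/s.

7.72 bits/s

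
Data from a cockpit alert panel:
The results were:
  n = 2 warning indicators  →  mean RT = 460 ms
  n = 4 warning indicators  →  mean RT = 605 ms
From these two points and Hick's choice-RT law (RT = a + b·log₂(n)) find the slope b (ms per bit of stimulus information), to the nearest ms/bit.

Slope: b = (605 − 460) / (log₂ 4 − log₂ 2) = 145/1.0000 = 145 ms/bit.

145 ms/bit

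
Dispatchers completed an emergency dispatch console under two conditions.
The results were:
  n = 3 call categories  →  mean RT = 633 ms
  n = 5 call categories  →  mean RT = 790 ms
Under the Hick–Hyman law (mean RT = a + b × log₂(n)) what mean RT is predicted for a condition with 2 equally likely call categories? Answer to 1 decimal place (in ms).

508.4 ms

RT is linear in log₂ n, so two points fix the line:
  b = (790 − 633) / (log₂ 5 − log₂ 3) = 157 / (2.3219 − 1.5850) = 213.036 ms/bit
  a = 633 − 213.036 × 1.5850 = 295.346 ms
Then RT(2) = 295.346 + 213.036 × log₂ 2 = 295.346 + 213.036 × 1 ≈ 508.382 ms.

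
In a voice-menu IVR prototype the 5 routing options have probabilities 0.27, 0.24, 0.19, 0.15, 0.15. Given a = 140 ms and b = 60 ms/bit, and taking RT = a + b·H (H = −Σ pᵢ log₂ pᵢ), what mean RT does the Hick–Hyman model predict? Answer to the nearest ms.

Entropy contributions −pᵢ log₂ pᵢ: 0.5100, 0.4941, 0.4552, 0.4105, 0.4105; sum H = 2.2805 bits.
RT = a + bH = 140 + 60·2.2805 = 276.83 ms.

277 ms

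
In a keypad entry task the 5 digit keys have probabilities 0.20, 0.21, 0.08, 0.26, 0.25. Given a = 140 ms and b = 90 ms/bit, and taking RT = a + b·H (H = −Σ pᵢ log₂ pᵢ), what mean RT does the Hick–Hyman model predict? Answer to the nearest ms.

H = 0.20·log₂(1/0.20) + 0.21·log₂(1/0.21) + 0.08·log₂(1/0.08) + 0.26·log₂(1/0.26) + 0.25·log₂(1/0.25) = 2.2340 bits.
RT = 140 + 90 × 2.2340 = 341.06 ms.

341 ms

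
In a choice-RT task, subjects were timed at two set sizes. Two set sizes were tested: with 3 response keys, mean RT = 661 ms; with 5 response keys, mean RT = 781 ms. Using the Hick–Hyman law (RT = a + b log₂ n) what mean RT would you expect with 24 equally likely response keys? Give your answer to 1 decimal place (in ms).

Solve the two-equation system in a and b:
  b = (781 − 661) / (log₂ 5 − log₂ 3) = 120 / (2.3219 − 1.5850) = 162.830 ms/bit
  a = 661 − 162.830 × 1.5850 = 402.921 ms
Then RT(24) = 402.921 + 162.830 × log₂ 24 = 402.921 + 162.830 × 4.5850 ≈ 1149.490 ms.

1149.5 ms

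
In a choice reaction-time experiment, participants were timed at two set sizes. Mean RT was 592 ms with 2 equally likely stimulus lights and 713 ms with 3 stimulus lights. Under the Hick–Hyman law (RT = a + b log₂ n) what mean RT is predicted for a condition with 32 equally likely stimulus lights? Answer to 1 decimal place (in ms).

With log₂ n on the abscissa the relation is linear; from the two conditions:
  b = (713 − 592) / (log₂ 3 − log₂ 2) = 121 / (1.5850 − 1) = 206.851 ms/bit
  a = 592 − 206.851 × 1 = 385.149 ms
Then RT(32) = 385.149 + 206.851 × log₂ 32 = 385.149 + 206.851 × 5 ≈ 1419.403 ms.

1419.4 ms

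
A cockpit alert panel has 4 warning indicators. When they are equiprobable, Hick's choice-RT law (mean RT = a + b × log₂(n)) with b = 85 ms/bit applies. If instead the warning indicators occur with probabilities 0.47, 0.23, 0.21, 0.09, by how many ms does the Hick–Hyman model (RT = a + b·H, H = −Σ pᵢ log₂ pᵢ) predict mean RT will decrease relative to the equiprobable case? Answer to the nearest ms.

The RT saving is b·ΔH. Equiprobable H₀ = log₂(4) = 2.0000 bits; with the given probabilities H = 1.7851 bits.
b·(H₀ − H) = 85 × (2.0000 − 1.7851) = 18.27 ms.

18 ms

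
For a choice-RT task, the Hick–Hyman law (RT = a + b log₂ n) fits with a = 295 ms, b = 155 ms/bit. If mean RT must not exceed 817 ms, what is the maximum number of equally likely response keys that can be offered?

10

Information budget: (817 − 295)/155 = 3.3677 bits, so n ≤ 2^3.3677 = 10.323 → at most 10.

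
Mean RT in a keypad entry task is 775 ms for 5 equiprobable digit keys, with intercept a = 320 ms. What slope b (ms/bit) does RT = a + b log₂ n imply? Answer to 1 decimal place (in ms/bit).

log₂(5) = 2.3219 bits.
b = (RT − a)/log₂ n = (775 − 320) / 2.3219 = 195.958 ms/bit.

196.0 ms/bit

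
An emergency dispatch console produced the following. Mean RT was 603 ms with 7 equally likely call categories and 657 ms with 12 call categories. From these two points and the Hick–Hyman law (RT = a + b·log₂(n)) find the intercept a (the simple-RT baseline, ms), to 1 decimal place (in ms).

Slope: b = (657 − 603) / (log₂ 12 − log₂ 7) = 54/0.7776 = 69.444 ms/bit.
Intercept: a = 603 − 69.444·log₂(7) = 408.047 ms.

408.0 ms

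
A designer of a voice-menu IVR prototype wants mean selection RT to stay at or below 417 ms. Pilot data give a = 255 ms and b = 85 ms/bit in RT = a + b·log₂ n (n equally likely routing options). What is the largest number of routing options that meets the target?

3

Information budget: (417 − 255)/85 = 1.9059 bits, so n ≤ 2^1.9059 = 3.747 → at most 3.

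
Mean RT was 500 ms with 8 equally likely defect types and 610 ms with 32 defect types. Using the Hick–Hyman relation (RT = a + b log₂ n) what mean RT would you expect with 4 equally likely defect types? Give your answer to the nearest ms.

Fit slope and intercept:
  b = (610 − 500) / (log₂ 32 − log₂ 8) = 110 / (5 − 3) = 55 ms/bit
  a = 500 − 55 × 3 = 335 ms
Then RT(4) = 335 + 55 × log₂ 4 = 335 + 55 × 2 ≈ 445.000 ms.

445 ms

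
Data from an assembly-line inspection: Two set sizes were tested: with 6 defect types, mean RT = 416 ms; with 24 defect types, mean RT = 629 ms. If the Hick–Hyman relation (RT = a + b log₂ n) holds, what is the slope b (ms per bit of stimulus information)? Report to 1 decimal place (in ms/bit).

106.5 ms/bit

Slope: b = (629 − 416) / (log₂ 24 − log₂ 6) = 213/2.0000 = 106.500 ms/bit.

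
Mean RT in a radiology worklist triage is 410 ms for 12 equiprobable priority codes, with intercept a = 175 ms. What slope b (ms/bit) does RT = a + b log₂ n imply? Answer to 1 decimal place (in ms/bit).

b = (410 − 175) / log₂(12) = 235 / 3.5850 = 65.552 ms/bit.

65.6 ms/bit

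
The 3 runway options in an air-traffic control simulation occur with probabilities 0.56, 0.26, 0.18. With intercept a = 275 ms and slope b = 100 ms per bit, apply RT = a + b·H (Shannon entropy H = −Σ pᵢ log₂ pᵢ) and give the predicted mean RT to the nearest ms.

417 ms

H = 0.56·log₂(1/0.56) + 0.26·log₂(1/0.26) + 0.18·log₂(1/0.18) = 1.4190 bits.
RT = 275 + 100 × 1.4190 = 416.90 ms.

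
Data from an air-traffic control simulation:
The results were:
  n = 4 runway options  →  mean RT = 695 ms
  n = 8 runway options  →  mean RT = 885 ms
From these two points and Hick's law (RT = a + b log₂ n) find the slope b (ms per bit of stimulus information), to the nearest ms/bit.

190 ms/bit

The slope on a log₂ axis is (885 − 695) / (3 − 2) = 190 ms/bit.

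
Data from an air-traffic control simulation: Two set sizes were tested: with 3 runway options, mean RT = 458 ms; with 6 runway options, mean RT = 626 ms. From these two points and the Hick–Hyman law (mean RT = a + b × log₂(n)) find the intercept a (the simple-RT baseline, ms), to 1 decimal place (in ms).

b = (RT₂ − RT₁)/(log₂ n₂ − log₂ n₁) = (626 − 458)/(2.5850 − 1.5850) = 168.000 ms/bit.
a = RT₁ − b·log₂ n₁ = 458 − 168.000 × 1.5850 = 191.726 ms.

191.7 ms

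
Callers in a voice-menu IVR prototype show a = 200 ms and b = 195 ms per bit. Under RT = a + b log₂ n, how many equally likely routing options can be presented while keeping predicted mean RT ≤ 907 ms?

Set 200 + 195·log₂ n ≤ 907 → log₂ n ≤ (907 − 200)/195 = 3.6256.
So n ≤ 2^3.6256 = 12.343; the largest integer n is 12.

12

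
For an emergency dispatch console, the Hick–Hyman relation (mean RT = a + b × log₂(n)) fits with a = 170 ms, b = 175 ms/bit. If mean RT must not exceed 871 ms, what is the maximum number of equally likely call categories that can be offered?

Information budget: (871 − 170)/175 = 4.0057 bits, so n ≤ 2^4.0057 = 16.063 → at most 16.

16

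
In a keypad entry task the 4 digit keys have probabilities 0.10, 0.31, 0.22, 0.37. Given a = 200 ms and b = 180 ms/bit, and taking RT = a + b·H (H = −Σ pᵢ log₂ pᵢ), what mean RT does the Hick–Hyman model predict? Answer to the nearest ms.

Entropy contributions −pᵢ log₂ pᵢ: 0.3322, 0.5238, 0.4806, 0.5307; sum H = 1.8673 bits.
RT = a + bH = 200 + 180·1.8673 = 536.11 ms.

536 ms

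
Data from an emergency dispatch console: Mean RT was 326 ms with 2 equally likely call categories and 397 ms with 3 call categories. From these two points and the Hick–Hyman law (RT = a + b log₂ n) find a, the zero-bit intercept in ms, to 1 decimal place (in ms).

The slope on a log₂ axis is (397 − 326) / (1.5850 − 1) = 121.375 ms/bit.
Intercept: a = 326 − 121.375·log₂(2) = 204.625 ms.

204.6 ms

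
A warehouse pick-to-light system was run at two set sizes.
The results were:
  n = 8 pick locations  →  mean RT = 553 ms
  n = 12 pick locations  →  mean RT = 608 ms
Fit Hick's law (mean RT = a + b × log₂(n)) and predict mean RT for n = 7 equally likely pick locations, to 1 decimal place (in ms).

534.9 ms

RT is linear in log₂ n, so two points fix the line:
  b = (608 − 553) / (log₂ 12 − log₂ 8) = 55 / (3.5850 − 3) = 94.023 ms/bit
  a = 553 − 94.023 × 3 = 270.931 ms
Then RT(7) = 270.931 + 94.023 × log₂ 7 = 270.931 + 94.023 × 2.8074 ≈ 534.887 ms.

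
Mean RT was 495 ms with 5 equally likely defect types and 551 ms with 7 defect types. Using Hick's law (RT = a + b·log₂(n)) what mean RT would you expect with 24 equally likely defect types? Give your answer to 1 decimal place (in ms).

756.1 ms

Fit slope and intercept:
  b = (551 − 495) / (log₂ 7 − log₂ 5) = 56 / (2.8074 − 2.3219) = 115.362 ms/bit
  a = 495 − 115.362 × 2.3219 = 227.137 ms
Then RT(24) = 227.137 + 115.362 × log₂ 24 = 227.137 + 115.362 × 4.5850 ≈ 756.069 ms.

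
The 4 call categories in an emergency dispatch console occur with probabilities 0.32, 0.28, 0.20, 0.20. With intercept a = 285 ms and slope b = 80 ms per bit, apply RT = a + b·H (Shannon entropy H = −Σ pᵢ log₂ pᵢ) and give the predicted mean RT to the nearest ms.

Entropy contributions −pᵢ log₂ pᵢ: 0.5260, 0.5142, 0.4644, 0.4644; sum H = 1.9690 bits.
RT = a + bH = 285 + 80·1.9690 = 442.52 ms.

443 ms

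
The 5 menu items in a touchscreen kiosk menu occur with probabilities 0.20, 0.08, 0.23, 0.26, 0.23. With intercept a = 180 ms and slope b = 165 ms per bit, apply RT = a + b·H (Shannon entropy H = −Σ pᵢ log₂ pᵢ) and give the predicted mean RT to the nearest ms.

Entropy contributions −pᵢ log₂ pᵢ: 0.4644, 0.2915, 0.4877, 0.5053, 0.4877; sum H = 2.2365 bits.
RT = a + bH = 180 + 165·2.2365 = 549.03 ms.

549 ms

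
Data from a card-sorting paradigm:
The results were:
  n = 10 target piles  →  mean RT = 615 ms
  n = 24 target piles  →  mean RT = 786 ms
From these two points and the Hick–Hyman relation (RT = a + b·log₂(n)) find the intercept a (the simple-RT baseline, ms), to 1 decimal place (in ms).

Slope: b = (786 − 615) / (log₂ 24 − log₂ 10) = 171/1.2630 = 135.388 ms/bit.
a = RT₁ − b·log₂ n₁ = 615 − 135.388 × 3.3219 = 165.250 ms.

165.3 ms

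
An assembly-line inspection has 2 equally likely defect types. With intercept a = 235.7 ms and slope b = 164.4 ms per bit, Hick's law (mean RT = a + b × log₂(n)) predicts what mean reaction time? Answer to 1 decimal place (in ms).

400.1 ms

log₂(2) = 1 bits, so RT = 235.7 + 164.4 × 1 ≈ 400.100 ms.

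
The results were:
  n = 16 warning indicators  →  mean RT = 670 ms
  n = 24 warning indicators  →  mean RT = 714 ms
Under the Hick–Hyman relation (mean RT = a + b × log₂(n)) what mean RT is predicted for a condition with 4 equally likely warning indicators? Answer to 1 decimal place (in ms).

With log₂ n on the abscissa the relation is linear; from the two conditions:
  b = (714 − 670) / (log₂ 24 − log₂ 16) = 44 / (4.5850 − 4) = 75.218 ms/bit
  a = 670 − 75.218 × 4 = 369.126 ms
Then RT(4) = 369.126 + 75.218 × log₂ 4 = 369.126 + 75.218 × 2 ≈ 519.563 ms.

519.6 ms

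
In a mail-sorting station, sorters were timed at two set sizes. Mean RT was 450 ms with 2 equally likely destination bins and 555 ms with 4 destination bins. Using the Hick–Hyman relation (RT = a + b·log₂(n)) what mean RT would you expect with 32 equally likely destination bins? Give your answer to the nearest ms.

870 ms

With log₂ n on the abscissa the relation is linear; from the two conditions:
  b = (555 − 450) / (log₂ 4 − log₂ 2) = 105 / (2 − 1) = 105 ms/bit
  a = 450 − 105 × 1 = 345 ms
Then RT(32) = 345 + 105 × log₂ 32 = 345 + 105 × 5 ≈ 870.000 ms.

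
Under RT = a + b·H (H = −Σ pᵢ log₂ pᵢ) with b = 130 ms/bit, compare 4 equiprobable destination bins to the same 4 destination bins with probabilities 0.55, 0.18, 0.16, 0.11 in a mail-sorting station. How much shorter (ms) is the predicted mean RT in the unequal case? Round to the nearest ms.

Equiprobable entropy H₀ = log₂ 4 = 2.0000 bits.
Skewed entropy H = −Σ pᵢ log₂ pᵢ = 1.6930 bits.
ΔRT = b·(H₀ − H) = 130 × 0.3070 = 39.91 ms.

40 ms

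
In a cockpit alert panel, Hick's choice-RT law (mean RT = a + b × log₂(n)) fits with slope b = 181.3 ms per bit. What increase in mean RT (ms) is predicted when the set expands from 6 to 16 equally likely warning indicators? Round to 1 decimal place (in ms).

ΔRT = (a + b log₂ n₂) − (a + b log₂ n₁) = b·(log₂ n₂ − log₂ n₁).
log₂(16) − log₂(6) = 4 − 2.5850 = 1.4150.
ΔRT = 181.3 × 1.4150 = 256.546 ms.

256.5 ms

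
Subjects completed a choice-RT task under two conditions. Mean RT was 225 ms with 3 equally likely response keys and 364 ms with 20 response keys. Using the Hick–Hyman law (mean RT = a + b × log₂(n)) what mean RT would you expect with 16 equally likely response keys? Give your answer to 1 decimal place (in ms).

347.7 ms

Fit slope and intercept:
  b = (364 − 225) / (log₂ 20 − log₂ 3) = 139 / (4.3219 − 1.5850) = 50.786 ms/bit
  a = 225 − 50.786 × 1.5850 = 144.506 ms
Then RT(16) = 144.506 + 50.786 × log₂ 16 = 144.506 + 50.786 × 4 ≈ 347.651 ms.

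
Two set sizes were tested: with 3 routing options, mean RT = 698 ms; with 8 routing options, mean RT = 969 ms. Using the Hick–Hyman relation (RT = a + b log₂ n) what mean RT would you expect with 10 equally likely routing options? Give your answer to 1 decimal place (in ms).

1030.7 ms

Fit slope and intercept:
  b = (969 − 698) / (log₂ 8 − log₂ 3) = 271 / (3 − 1.5850) = 191.514 ms/bit
  a = 698 − 191.514 × 1.5850 = 394.457 ms
Then RT(10) = 394.457 + 191.514 × log₂ 10 = 394.457 + 191.514 × 3.3219 ≈ 1030.654 ms.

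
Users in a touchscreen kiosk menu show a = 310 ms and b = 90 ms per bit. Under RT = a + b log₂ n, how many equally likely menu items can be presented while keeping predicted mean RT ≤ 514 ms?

4

90·log₂ n ≤ 514 − 310 = 204, giving log₂ n ≤ 2.2667 and n ≤ 4.812. The largest whole number is 4.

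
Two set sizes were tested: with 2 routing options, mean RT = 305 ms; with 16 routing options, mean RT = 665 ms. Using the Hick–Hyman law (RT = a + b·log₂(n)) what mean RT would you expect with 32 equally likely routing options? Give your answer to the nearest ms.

Fit slope and intercept:
  b = (665 − 305) / (log₂ 16 − log₂ 2) = 360 / (4 − 1) = 120 ms/bit
  a = 305 − 120 × 1 = 185 ms
Then RT(32) = 185 + 120 × log₂ 32 = 185 + 120 × 5 ≈ 785.000 ms.

785 ms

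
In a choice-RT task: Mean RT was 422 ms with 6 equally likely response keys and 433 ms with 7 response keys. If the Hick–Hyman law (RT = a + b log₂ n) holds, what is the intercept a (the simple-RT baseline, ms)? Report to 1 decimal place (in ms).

b = (RT₂ − RT₁)/(log₂ n₂ − log₂ n₁) = (433 − 422)/(2.8074 − 2.5850) = 49.462 ms/bit.
Intercept: a = 422 − 49.462·log₂(6) = 294.142 ms.

294.1 ms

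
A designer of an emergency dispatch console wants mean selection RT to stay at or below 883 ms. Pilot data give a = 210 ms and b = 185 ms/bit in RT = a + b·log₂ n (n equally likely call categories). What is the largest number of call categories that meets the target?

12

Set 210 + 185·log₂ n ≤ 883 → log₂ n ≤ (883 − 210)/185 = 3.6378.
So n ≤ 2^3.6378 = 12.448; the largest integer n is 12.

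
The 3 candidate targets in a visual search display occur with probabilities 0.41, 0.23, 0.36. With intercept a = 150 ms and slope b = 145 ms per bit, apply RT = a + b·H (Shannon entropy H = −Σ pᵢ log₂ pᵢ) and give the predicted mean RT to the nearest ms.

Entropy contributions −pᵢ log₂ pᵢ: 0.5274, 0.4877, 0.5306; sum H = 1.5457 bits.
RT = a + bH = 150 + 145·1.5457 = 374.12 ms.

374 ms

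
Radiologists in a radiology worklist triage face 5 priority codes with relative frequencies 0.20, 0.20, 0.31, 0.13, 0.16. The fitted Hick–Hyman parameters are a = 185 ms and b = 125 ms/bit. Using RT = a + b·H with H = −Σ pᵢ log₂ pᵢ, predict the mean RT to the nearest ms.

467 ms

H = 0.20·log₂(1/0.20) + 0.20·log₂(1/0.20) + 0.31·log₂(1/0.31) + 0.13·log₂(1/0.13) + 0.16·log₂(1/0.16) = 2.2582 bits.
RT = 185 + 125 × 2.2582 = 467.28 ms.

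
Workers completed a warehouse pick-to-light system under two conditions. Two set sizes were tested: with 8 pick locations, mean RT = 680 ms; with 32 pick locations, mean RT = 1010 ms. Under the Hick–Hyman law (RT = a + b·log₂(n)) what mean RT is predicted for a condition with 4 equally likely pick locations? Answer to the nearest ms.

Solve the two-equation system in a and b:
  b = (1010 − 680) / (log₂ 32 − log₂ 8) = 330 / (5 − 3) = 165 ms/bit
  a = 680 − 165 × 3 = 185 ms
Then RT(4) = 185 + 165 × log₂ 4 = 185 + 165 × 2 ≈ 515.000 ms.

515 ms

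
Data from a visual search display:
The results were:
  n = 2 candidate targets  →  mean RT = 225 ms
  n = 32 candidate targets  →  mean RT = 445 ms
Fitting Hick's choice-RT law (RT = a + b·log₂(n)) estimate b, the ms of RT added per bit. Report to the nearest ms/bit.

Slope: b = (445 − 225) / (log₂ 32 − log₂ 2) = 220/4.0000 = 55 ms/bit.

55 ms/bit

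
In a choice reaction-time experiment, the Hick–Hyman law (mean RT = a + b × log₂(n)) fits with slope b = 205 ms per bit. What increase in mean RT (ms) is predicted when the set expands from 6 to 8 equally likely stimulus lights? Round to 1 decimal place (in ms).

85.1 ms

Only the slope matters, since a is common to both: ΔRT = b·log₂(n₂/n₁).
log₂(8) − log₂(6) = 3 − 2.5850 = 0.4150.
ΔRT = 205 × 0.4150 = 85.083 ms.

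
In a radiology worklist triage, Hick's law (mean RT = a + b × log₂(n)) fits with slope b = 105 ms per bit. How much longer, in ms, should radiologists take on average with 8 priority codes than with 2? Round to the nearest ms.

210 ms

The intercept a cancels: ΔRT = b·(log₂ n₂ − log₂ n₁) = b·log₂(n₂/n₁).
log₂(8) − log₂(2) = log₂(8/2) = log₂(4) = 2.
ΔRT = 105 × 2.0000 = 210.000 ms.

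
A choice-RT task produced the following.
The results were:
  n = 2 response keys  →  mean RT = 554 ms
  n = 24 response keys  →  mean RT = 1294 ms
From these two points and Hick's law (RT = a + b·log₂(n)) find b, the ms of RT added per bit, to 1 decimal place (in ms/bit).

206.4 ms/bit

Slope: b = (1294 − 554) / (log₂ 24 − log₂ 2) = 740/3.5850 = 206.418 ms/bit.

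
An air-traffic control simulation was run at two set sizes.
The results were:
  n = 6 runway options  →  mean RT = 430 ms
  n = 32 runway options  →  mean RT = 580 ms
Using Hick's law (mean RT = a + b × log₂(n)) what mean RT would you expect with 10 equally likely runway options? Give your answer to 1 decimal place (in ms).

475.8 ms

Fit slope and intercept:
  b = (580 − 430) / (log₂ 32 − log₂ 6) = 150 / (5 − 2.5850) = 62.111 ms/bit
  a = 430 − 62.111 × 2.5850 = 269.446 ms
Then RT(10) = 269.446 + 62.111 × log₂ 10 = 269.446 + 62.111 × 3.3219 ≈ 475.774 ms.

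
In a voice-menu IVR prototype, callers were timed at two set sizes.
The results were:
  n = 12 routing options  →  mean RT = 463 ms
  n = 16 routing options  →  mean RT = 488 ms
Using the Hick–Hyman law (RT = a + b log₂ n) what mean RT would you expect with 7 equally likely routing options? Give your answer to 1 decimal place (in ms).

416.2 ms

With log₂ n on the abscissa the relation is linear; from the two conditions:
  b = (488 − 463) / (log₂ 16 − log₂ 12) = 25 / (4 − 3.5850) = 60.236 ms/bit
  a = 463 − 60.236 × 3.5850 = 247.058 ms
Then RT(7) = 247.058 + 60.236 × log₂ 7 = 247.058 + 60.236 × 2.8074 ≈ 416.160 ms.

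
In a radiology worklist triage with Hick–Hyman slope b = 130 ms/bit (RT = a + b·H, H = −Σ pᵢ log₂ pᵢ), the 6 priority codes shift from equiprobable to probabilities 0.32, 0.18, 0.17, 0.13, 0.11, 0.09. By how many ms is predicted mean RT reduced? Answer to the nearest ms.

17 ms

The RT saving is b·ΔH. Equiprobable H₀ = log₂(6) = 2.5850 bits; with the given probabilities H = 2.4515 bits.
b·(H₀ − H) = 130 × (2.5850 − 2.4515) = 17.35 ms.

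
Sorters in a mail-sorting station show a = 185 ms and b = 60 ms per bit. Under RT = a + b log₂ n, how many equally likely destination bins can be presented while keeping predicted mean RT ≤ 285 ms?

3

60·log₂ n ≤ 285 − 185 = 100, giving log₂ n ≤ 1.6667 and n ≤ 3.175. The largest whole number is 3.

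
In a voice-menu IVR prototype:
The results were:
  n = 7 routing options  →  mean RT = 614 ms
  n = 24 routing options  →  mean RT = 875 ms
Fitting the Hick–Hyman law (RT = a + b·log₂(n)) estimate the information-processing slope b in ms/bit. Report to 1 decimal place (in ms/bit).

146.8 ms/bit

b = (RT₂ − RT₁)/(log₂ n₂ − log₂ n₁) = (875 − 614)/(4.5850 − 2.8074) = 146.827 ms/bit.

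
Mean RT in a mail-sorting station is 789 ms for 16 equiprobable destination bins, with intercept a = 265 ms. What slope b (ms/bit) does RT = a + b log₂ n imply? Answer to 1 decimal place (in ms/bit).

log₂(16) = 4 bits.
b = (RT − a)/log₂ n = (789 − 265) / 4 = 131.000 ms/bit.

131.0 ms/bit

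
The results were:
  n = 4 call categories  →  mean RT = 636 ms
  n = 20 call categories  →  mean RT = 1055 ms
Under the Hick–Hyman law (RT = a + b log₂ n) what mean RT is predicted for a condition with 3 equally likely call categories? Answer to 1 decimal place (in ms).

Fit slope and intercept:
  b = (1055 − 636) / (log₂ 20 − log₂ 4) = 419 / (4.3219 − 2) = 180.453 ms/bit
  a = 636 − 180.453 × 2 = 275.093 ms
Then RT(3) = 275.093 + 180.453 × log₂ 3 = 275.093 + 180.453 × 1.5850 ≈ 561.105 ms.

561.1 ms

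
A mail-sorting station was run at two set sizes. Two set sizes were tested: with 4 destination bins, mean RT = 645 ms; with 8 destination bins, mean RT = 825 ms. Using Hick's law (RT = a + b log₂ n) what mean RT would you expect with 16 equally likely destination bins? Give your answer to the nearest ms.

RT is linear in log₂ n, so two points fix the line:
  b = (825 − 645) / (log₂ 8 − log₂ 4) = 180 / (3 − 2) = 180 ms/bit
  a = 645 − 180 × 2 = 285 ms
Then RT(16) = 285 + 180 × log₂ 16 = 285 + 180 × 4 ≈ 1005.000 ms.

1005 ms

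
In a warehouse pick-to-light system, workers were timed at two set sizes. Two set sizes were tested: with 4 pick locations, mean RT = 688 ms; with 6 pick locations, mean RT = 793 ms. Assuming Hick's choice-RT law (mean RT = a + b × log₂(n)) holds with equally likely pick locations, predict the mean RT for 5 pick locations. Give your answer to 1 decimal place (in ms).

745.8 ms

Solve the two-equation system in a and b:
  b = (793 − 688) / (log₂ 6 − log₂ 4) = 105 / (2.5850 − 2) = 179.499 ms/bit
  a = 688 − 179.499 × 2 = 329.003 ms
Then RT(5) = 329.003 + 179.499 × log₂ 5 = 329.003 + 179.499 × 2.3219 ≈ 745.786 ms.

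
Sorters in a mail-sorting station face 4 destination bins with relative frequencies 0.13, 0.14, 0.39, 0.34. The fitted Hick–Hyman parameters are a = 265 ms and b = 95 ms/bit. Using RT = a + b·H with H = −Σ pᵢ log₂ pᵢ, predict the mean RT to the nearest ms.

Entropy contributions −pᵢ log₂ pᵢ: 0.3826, 0.3971, 0.5298, 0.5292; sum H = 1.8387 bits.
RT = a + bH = 265 + 95·1.8387 = 439.68 ms.

440 ms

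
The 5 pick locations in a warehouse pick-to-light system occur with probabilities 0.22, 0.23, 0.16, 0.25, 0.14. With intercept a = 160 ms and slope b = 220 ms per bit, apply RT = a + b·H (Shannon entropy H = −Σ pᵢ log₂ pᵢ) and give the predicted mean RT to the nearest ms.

Entropy contributions −pᵢ log₂ pᵢ: 0.4806, 0.4877, 0.4230, 0.5000, 0.3971; sum H = 2.2884 bits.
RT = a + bH = 160 + 220·2.2884 = 663.44 ms.

663 ms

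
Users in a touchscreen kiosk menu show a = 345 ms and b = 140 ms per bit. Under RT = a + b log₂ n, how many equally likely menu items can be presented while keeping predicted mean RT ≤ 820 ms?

140·log₂ n ≤ 820 − 345 = 475, giving log₂ n ≤ 3.3929 and n ≤ 10.504. The largest whole number is 10.

10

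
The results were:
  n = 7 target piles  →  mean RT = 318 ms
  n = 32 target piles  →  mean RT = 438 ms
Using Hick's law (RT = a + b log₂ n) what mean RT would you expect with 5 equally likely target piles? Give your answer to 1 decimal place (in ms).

RT is linear in log₂ n, so two points fix the line:
  b = (438 − 318) / (log₂ 32 − log₂ 7) = 120 / (5 − 2.8074) = 54.728 ms/bit
  a = 318 − 54.728 × 2.8074 = 164.358 ms
Then RT(5) = 164.358 + 54.728 × log₂ 5 = 164.358 + 54.728 × 2.3219 ≈ 291.433 ms.

291.4 ms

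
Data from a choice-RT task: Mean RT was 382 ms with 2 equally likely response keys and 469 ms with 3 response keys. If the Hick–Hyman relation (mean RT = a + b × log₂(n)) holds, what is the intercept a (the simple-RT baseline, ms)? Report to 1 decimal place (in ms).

233.3 ms

b = (RT₂ − RT₁)/(log₂ n₂ − log₂ n₁) = (469 − 382)/(1.5850 − 1) = 148.727 ms/bit.
a = RT₁ − b·log₂ n₁ = 382 − 148.727 × 1 = 233.273 ms.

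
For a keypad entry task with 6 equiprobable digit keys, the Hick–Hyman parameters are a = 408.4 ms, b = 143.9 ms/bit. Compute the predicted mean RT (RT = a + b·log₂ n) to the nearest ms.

log₂(6) = 2.5850 bits, so RT = 408.4 + 143.9 × 2.5850 ≈ 780.376 ms.

780 ms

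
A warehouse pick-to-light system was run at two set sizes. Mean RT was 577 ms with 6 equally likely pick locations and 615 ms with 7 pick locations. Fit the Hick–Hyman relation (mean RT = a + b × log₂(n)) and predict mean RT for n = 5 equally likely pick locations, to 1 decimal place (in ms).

532.1 ms

With log₂ n on the abscissa the relation is linear; from the two conditions:
  b = (615 − 577) / (log₂ 7 − log₂ 6) = 38 / (2.8074 − 2.5850) = 170.869 ms/bit
  a = 577 − 170.869 × 2.5850 = 135.310 ms
Then RT(5) = 135.310 + 170.869 × log₂ 5 = 135.310 + 170.869 × 2.3219 ≈ 532.056 ms.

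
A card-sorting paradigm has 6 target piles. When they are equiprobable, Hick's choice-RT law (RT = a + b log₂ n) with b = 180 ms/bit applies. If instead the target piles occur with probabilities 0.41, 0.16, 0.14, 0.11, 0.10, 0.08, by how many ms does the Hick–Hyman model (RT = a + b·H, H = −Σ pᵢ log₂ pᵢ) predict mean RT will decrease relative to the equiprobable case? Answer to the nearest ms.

47 ms

Equiprobable entropy H₀ = log₂ 6 = 2.5850 bits.
Skewed entropy H = −Σ pᵢ log₂ pᵢ = 2.3215 bits.
ΔRT = b·(H₀ − H) = 180 × 0.2635 = 47.42 ms.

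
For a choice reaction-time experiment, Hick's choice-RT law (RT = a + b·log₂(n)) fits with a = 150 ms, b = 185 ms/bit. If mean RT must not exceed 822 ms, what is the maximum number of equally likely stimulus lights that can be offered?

12

Information budget: (822 − 150)/185 = 3.6324 bits, so n ≤ 2^3.6324 = 12.401 → at most 12.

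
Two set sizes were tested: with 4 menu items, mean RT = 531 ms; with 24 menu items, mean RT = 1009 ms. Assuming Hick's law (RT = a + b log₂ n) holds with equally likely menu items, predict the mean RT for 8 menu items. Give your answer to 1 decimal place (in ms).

715.9 ms

Solve the two-equation system in a and b:
  b = (1009 − 531) / (log₂ 24 − log₂ 4) = 478 / (4.5850 − 2) = 184.916 ms/bit
  a = 531 − 184.916 × 2 = 161.169 ms
Then RT(8) = 161.169 + 184.916 × log₂ 8 = 161.169 + 184.916 × 3 ≈ 715.916 ms.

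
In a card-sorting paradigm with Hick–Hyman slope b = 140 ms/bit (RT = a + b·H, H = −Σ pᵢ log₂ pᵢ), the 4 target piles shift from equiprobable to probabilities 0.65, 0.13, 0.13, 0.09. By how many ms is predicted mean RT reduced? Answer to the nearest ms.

73 ms

Equiprobable entropy H₀ = log₂ 4 = 2.0000 bits.
Skewed entropy H = −Σ pᵢ log₂ pᵢ = 1.4819 bits.
ΔRT = b·(H₀ − H) = 140 × 0.5181 = 72.53 ms.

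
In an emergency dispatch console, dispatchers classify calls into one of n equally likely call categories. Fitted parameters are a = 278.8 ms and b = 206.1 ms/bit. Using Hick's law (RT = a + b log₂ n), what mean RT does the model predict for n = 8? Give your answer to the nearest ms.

897 ms

log₂(8) = 3 bits, so RT = 278.8 + 206.1 × 3 ≈ 897.100 ms.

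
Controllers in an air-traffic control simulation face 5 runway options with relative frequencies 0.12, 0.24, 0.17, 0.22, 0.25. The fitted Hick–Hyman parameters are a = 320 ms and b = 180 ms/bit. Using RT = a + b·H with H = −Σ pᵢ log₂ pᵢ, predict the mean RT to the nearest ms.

Entropy contributions −pᵢ log₂ pᵢ: 0.3671, 0.4941, 0.4346, 0.4806, 0.5000; sum H = 2.2764 bits.
RT = a + bH = 320 + 180·2.2764 = 729.75 ms.

730 ms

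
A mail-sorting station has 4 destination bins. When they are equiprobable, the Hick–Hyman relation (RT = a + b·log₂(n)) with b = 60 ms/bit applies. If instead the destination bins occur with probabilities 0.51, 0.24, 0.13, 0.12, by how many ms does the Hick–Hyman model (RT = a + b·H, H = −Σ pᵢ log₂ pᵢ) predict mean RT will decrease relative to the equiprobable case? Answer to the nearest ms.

16 ms

The RT saving is b·ΔH. Equiprobable H₀ = log₂(4) = 2.0000 bits; with the given probabilities H = 1.7393 bits.
b·(H₀ − H) = 60 × (2.0000 − 1.7393) = 15.64 ms.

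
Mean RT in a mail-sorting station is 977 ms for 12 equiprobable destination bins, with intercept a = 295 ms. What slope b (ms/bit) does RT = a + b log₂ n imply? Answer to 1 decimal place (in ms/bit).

log₂(12) = 3.5850 bits.
b = (RT − a)/log₂ n = (977 − 295) / 3.5850 = 190.239 ms/bit.

190.2 ms/bit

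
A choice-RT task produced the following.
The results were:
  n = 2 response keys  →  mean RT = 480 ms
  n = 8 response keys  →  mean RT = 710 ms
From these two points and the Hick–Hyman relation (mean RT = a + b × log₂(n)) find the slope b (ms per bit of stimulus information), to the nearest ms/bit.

b = (RT₂ − RT₁)/(log₂ n₂ − log₂ n₁) = (710 − 480)/(3 − 1) = 115 ms/bit.

115 ms/bit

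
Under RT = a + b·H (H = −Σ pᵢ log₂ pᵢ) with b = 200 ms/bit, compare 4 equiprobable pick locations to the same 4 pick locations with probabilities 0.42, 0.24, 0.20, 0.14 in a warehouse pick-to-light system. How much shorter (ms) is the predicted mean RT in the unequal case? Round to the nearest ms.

24 ms

Equiprobable entropy H₀ = log₂ 4 = 2.0000 bits.
Skewed entropy H = −Σ pᵢ log₂ pᵢ = 1.8813 bits.
ΔRT = b·(H₀ − H) = 200 × 0.1187 = 23.74 ms.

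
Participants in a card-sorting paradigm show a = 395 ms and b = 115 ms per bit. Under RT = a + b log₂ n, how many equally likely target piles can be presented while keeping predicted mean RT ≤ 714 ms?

Information budget: (714 − 395)/115 = 2.7739 bits, so n ≤ 2^2.7739 = 6.840 → at most 6.

6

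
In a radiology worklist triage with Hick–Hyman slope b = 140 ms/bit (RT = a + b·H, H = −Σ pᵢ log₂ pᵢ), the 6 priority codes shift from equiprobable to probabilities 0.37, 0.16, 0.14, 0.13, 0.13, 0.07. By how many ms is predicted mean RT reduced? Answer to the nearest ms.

The RT saving is b·ΔH. Equiprobable H₀ = log₂(6) = 2.5850 bits; with the given probabilities H = 2.3847 bits.
b·(H₀ − H) = 140 × (2.5850 − 2.3847) = 28.04 ms.

28 ms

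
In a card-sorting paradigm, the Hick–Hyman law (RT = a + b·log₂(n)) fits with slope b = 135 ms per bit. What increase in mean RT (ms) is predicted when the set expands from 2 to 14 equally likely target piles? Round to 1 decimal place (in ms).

379.0 ms

ΔRT = (a + b log₂ n₂) − (a + b log₂ n₁) = b·(log₂ n₂ − log₂ n₁).
log₂(14) − log₂(2) = 3.8074 − 1 = 2.8074.
ΔRT = 135 × 2.8074 = 378.993 ms.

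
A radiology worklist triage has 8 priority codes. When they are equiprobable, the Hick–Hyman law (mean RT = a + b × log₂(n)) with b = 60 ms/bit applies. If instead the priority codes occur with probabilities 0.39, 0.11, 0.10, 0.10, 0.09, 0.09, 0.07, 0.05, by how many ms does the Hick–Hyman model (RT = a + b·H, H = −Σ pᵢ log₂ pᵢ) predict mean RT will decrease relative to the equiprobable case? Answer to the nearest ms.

The RT saving is b·ΔH. Equiprobable H₀ = log₂(8) = 3.0000 bits; with the given probabilities H = 2.6544 bits.
b·(H₀ − H) = 60 × (3.0000 − 2.6544) = 20.73 ms.

21 ms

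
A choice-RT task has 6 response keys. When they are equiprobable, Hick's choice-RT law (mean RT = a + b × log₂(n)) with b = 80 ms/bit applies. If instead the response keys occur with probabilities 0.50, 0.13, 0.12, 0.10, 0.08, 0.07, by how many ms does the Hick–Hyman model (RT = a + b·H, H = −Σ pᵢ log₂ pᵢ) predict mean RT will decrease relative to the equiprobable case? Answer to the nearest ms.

The RT saving is b·ΔH. Equiprobable H₀ = log₂(6) = 2.5850 bits; with the given probabilities H = 2.1420 bits.
b·(H₀ − H) = 80 × (2.5850 − 2.1420) = 35.44 ms.

35 ms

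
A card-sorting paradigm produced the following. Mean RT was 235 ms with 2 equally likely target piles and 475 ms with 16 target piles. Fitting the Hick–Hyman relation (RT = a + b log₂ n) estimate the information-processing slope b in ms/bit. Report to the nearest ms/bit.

b = (RT₂ − RT₁)/(log₂ n₂ − log₂ n₁) = (475 − 235)/(4 − 1) = 80 ms/bit.

80 ms/bit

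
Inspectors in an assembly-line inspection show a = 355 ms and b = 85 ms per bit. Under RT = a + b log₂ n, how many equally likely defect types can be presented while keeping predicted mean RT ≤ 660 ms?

85·log₂ n ≤ 660 − 355 = 305, giving log₂ n ≤ 3.5882 and n ≤ 12.027. The largest whole number is 12.

12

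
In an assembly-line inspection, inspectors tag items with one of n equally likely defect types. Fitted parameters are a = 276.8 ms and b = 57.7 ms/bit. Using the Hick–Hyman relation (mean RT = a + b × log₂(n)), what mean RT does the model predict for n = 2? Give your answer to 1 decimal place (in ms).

334.5 ms

log₂(2) = 1 bits, so RT = 276.8 + 57.7 × 1 ≈ 334.500 ms.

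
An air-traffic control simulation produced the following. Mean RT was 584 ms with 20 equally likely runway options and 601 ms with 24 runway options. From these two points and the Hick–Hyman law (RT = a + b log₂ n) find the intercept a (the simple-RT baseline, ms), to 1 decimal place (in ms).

b = (RT₂ − RT₁)/(log₂ n₂ − log₂ n₁) = (601 − 584)/(4.5850 − 4.3219) = 64.630 ms/bit.
a = RT₁ − b·log₂ n₁ = 584 − 64.630 × 4.3219 = 304.672 ms.

304.7 ms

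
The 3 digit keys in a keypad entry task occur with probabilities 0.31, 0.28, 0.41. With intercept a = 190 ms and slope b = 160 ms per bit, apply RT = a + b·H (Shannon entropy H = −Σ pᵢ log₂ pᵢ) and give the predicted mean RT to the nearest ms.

440 ms

Entropy contributions −pᵢ log₂ pᵢ: 0.5238, 0.5142, 0.5274; sum H = 1.5654 bits.
RT = a + bH = 190 + 160·1.5654 = 440.46 ms.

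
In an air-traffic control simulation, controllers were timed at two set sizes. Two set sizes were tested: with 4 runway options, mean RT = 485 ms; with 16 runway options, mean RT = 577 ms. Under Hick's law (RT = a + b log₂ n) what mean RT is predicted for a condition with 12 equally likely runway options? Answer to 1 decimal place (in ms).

Fit slope and intercept:
  b = (577 − 485) / (log₂ 16 − log₂ 4) = 92 / (4 − 2) = 46.000 ms/bit
  a = 485 − 46.000 × 2 = 393.000 ms
Then RT(12) = 393.000 + 46.000 × log₂ 12 = 393.000 + 46.000 × 3.5850 ≈ 557.908 ms.

557.9 ms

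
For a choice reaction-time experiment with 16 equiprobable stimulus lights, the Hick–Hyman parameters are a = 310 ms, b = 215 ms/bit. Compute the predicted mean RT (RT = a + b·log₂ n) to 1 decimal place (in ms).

log₂(16) = 4 bits, so RT = 310 + 215 × 4 ≈ 1170.000 ms.

1170.0 ms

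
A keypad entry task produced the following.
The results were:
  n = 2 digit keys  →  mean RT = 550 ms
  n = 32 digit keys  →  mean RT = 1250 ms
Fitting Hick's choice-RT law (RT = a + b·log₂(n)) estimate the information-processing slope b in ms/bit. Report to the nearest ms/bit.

The slope on a log₂ axis is (1250 − 550) / (5 − 1) = 175 ms/bit.

175 ms/bit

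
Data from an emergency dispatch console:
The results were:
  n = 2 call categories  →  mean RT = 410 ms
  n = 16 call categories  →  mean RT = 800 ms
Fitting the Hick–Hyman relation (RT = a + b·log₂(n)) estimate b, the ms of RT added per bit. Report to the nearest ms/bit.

130 ms/bit

The slope on a log₂ axis is (800 − 410) / (4 − 1) = 130 ms/bit.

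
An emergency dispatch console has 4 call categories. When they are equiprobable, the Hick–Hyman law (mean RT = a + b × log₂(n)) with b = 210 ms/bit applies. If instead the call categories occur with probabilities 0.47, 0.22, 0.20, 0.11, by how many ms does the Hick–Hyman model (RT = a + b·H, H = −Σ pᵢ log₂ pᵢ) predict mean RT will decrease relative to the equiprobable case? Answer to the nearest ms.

40 ms

The RT saving is b·ΔH. Equiprobable H₀ = log₂(4) = 2.0000 bits; with the given probabilities H = 1.8072 bits.
b·(H₀ − H) = 210 × (2.0000 − 1.8072) = 40.49 ms.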